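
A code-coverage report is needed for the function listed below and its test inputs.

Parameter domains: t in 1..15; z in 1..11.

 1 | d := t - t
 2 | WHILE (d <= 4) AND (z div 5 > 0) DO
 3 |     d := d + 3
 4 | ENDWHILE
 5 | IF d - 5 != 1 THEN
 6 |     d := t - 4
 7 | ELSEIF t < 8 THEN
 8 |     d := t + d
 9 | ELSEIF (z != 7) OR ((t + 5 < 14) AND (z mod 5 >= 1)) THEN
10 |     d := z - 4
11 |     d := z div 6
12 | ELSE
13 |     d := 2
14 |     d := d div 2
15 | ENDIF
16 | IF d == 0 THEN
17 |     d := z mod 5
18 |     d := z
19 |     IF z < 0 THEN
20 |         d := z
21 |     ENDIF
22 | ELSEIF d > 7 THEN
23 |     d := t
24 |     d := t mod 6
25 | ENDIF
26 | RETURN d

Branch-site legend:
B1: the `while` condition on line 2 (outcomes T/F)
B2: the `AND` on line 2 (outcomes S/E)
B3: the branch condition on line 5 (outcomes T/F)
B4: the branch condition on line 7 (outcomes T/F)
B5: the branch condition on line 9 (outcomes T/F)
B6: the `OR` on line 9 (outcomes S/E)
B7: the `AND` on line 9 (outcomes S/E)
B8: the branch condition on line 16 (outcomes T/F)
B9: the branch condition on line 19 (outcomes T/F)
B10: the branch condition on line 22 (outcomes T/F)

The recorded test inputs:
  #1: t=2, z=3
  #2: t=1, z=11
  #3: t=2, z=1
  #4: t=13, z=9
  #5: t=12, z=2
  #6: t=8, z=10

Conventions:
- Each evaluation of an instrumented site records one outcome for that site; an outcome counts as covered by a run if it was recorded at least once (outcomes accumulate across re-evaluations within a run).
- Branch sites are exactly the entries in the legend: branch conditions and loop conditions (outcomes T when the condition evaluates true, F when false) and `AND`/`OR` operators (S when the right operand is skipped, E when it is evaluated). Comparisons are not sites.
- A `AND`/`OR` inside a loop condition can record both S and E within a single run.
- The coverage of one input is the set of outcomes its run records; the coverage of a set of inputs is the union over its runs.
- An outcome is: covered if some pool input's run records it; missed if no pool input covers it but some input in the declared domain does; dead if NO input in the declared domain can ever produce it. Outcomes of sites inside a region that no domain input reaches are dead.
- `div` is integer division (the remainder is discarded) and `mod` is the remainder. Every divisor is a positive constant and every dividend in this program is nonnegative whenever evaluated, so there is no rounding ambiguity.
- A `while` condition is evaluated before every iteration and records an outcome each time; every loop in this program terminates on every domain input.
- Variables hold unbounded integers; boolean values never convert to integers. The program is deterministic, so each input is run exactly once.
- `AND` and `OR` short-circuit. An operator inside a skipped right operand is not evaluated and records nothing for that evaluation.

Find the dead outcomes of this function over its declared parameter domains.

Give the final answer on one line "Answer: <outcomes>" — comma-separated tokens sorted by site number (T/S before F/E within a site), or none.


running all 165 domain inputs and tallying outcomes:
  B9=T: unreachable across the whole domain -> dead
  reachable outcomes have witnesses, e.g. B1=T (e.g. t=1, z=5), B1=F (e.g. t=1, z=1), B2=S (e.g. t=1, z=5), B2=E (e.g. t=1, z=1)
Answer: B9=T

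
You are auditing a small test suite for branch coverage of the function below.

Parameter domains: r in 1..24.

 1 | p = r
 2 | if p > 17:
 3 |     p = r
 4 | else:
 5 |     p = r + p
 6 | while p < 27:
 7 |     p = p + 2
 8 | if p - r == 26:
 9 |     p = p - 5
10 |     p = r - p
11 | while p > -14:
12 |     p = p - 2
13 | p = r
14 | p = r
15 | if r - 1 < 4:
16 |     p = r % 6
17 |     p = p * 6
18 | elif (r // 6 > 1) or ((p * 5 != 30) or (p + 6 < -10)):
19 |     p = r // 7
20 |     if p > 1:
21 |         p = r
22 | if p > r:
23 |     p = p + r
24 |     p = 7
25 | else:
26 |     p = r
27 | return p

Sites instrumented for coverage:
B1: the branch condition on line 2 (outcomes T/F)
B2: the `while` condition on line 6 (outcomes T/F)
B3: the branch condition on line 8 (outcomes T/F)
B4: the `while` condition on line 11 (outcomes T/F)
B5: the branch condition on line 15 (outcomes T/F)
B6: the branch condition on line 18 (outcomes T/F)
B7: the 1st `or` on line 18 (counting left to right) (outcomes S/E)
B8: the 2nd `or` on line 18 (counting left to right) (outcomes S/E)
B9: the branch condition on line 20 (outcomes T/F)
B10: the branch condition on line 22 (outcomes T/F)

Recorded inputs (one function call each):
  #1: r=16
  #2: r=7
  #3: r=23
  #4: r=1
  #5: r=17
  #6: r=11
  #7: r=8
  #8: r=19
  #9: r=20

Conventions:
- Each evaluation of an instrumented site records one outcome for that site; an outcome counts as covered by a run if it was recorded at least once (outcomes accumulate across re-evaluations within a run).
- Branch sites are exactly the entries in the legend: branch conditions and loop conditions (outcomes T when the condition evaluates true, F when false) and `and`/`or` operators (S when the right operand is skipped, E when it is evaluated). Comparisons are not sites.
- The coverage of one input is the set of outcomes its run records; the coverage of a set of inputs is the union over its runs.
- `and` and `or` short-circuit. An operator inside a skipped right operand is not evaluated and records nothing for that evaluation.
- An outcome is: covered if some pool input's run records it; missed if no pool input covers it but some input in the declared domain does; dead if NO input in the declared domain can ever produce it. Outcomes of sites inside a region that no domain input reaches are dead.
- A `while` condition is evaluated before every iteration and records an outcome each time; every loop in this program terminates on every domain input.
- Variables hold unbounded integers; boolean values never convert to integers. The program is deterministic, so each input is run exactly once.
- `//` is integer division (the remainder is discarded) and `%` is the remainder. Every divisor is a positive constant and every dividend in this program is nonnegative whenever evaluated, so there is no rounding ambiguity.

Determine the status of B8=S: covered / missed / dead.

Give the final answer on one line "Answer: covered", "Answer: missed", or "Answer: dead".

B8=S is recorded by pool input(s) 2, 6, 7 -> covered

Answer: covered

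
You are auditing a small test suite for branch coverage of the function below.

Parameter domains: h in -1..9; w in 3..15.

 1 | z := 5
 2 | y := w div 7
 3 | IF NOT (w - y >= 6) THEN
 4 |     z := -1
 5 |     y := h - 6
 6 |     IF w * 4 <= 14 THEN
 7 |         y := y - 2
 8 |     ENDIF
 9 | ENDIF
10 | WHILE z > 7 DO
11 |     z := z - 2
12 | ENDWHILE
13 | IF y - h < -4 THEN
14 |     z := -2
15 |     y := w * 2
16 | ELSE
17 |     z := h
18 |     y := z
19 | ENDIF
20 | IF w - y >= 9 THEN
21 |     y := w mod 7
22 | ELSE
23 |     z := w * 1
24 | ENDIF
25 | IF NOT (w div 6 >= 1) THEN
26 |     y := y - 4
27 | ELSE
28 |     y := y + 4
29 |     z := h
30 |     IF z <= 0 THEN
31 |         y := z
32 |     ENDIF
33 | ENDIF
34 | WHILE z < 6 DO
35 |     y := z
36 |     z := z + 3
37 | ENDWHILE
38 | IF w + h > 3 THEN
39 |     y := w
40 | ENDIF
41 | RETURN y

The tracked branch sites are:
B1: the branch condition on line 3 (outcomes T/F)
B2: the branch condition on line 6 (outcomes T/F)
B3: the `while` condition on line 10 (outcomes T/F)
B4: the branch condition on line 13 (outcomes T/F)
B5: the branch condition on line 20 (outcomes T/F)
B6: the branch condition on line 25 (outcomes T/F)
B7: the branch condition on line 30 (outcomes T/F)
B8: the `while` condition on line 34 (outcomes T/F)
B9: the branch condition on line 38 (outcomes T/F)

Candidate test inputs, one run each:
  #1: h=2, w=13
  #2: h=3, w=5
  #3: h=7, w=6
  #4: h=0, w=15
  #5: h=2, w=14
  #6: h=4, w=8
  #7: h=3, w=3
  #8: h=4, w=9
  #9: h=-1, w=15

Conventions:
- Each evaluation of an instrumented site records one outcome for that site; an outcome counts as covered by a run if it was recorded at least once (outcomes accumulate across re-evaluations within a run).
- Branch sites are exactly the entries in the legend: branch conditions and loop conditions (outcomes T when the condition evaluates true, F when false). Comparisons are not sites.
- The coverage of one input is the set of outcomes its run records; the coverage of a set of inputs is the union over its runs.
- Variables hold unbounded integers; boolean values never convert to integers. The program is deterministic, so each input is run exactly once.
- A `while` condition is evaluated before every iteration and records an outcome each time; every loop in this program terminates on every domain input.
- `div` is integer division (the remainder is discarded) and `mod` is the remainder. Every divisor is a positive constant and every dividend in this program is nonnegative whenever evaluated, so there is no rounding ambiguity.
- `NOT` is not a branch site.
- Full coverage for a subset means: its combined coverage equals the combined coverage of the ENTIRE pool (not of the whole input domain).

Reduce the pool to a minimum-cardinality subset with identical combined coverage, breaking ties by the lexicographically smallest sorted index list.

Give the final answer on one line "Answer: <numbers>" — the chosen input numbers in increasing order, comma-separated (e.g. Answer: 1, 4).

test 1 (h=2, w=13) fires B1->F, B3->F, B4->F, B5->T, B6->F, B7->F, B8->T, B8->T, B8->F, B9->T; hits B1=F, B3=F, B4=F, B5=T, B6=F, B7=F, B8=T, B8=F, B9=T
test 2 (h=3, w=5) fires B1->T, B2->F, B3->F, B4->T, B5->F, B6->T, B8->T, B8->F, B9->T; hits B1=T, B2=F, B3=F, B4=T, B5=F, B6=T, B8=T, B8=F, B9=T
test 3 (h=7, w=6) fires B1->F, B3->F, B4->T, B5->F, B6->F, B7->F, B8->F, B9->T; hits B1=F, B3=F, B4=T, B5=F, B6=F, B7=F, B8=F, B9=T
test 4 (h=0, w=15) fires B1->F, B3->F, B4->F, B5->T, B6->F, B7->T, B8->T, B8->T, B8->F, B9->T; hits B1=F, B3=F, B4=F, B5=T, B6=F, B7=T, B8=T, B8=F, B9=T
test 5 (h=2, w=14) fires B1->F, B3->F, B4->F, B5->T, B6->F, B7->F, B8->T, B8->T, B8->F, B9->T; hits B1=F, B3=F, B4=F, B5=T, B6=F, B7=F, B8=T, B8=F, B9=T
test 6 (h=4, w=8) fires B1->F, B3->F, B4->F, B5->F, B6->F, B7->F, B8->T, B8->F, B9->T; hits B1=F, B3=F, B4=F, B5=F, B6=F, B7=F, B8=T, B8=F, B9=T
test 7 (h=3, w=3) fires B1->T, B2->T, B3->F, B4->T, B5->F, B6->T, B8->T, B8->F, B9->T; hits B1=T, B2=T, B3=F, B4=T, B5=F, B6=T, B8=T, B8=F, B9=T
test 8 (h=4, w=9) fires B1->F, B3->F, B4->F, B5->F, B6->F, B7->F, B8->T, B8->F, B9->T; hits B1=F, B3=F, B4=F, B5=F, B6=F, B7=F, B8=T, B8=F, B9=T
test 9 (h=-1, w=15) fires B1->F, B3->F, B4->F, B5->T, B6->F, B7->T, B8->T, B8->T, B8->T, B8->F, B9->T; hits B1=F, B3=F, B4=F, B5=T, B6=F, B7=T, B8=T, B8=F, B9=T
union over all inputs: B1=T, B1=F, B2=T, B2=F, B3=F, B4=T, B4=F, B5=T, B5=F, B6=T, B6=F, B7=T, B7=F, B8=T, B8=F, B9=T (16 outcomes)
every size-1 subset falls short of the 16 outcomes (best: 9/16)
every size-2 subset falls short of the 16 outcomes (best: 14/16)
every size-3 subset falls short of the 16 outcomes (best: 15/16)
inputs {1, 2, 4, 7} (size 4) cover everything; no size-4 subset with a lexicographically smaller index list covers all 16

Answer: 1, 2, 4, 7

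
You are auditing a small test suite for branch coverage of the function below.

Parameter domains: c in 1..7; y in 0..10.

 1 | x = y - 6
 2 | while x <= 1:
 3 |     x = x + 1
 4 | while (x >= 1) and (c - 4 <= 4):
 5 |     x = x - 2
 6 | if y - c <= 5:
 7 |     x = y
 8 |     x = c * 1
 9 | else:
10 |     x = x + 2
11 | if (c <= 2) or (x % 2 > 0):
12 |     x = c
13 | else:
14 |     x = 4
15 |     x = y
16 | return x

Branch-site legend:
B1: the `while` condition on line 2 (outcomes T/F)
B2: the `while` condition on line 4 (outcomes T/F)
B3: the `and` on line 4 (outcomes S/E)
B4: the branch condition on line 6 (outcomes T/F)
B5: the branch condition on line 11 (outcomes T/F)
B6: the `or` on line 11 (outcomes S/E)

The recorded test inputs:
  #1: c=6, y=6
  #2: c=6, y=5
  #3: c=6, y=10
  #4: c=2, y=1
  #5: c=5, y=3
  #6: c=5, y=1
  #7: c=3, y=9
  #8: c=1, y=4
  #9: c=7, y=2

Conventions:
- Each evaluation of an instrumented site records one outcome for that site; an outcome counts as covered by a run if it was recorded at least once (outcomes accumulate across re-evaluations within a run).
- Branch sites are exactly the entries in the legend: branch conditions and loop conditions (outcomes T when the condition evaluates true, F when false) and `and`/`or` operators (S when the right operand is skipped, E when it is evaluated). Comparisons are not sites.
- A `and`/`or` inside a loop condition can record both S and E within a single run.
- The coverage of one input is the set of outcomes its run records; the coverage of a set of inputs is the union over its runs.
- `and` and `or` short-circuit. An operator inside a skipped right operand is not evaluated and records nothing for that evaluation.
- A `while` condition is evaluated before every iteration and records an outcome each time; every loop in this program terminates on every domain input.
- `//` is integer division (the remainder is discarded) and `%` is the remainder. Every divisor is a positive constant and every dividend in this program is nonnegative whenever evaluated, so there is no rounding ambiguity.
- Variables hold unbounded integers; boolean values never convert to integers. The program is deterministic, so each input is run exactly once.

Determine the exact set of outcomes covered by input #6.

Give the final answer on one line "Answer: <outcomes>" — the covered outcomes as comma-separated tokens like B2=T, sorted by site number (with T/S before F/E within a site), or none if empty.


Running input #6 (c=5, y=1), event by event:
  B1->T, B1->T, B1->T, B1->T, B1->T, B1->T, B1->T, B1->F, B3->E, B2->T
  B3->S, B2->F, B4->T, B6->E, B5->T
deduplicating events, the covered set is: B1=T, B1=F, B2=T, B2=F, B3=S, B3=E, B4=T, B5=T, B6=E
Answer: B1=T, B1=F, B2=T, B2=F, B3=S, B3=E, B4=T, B5=T, B6=E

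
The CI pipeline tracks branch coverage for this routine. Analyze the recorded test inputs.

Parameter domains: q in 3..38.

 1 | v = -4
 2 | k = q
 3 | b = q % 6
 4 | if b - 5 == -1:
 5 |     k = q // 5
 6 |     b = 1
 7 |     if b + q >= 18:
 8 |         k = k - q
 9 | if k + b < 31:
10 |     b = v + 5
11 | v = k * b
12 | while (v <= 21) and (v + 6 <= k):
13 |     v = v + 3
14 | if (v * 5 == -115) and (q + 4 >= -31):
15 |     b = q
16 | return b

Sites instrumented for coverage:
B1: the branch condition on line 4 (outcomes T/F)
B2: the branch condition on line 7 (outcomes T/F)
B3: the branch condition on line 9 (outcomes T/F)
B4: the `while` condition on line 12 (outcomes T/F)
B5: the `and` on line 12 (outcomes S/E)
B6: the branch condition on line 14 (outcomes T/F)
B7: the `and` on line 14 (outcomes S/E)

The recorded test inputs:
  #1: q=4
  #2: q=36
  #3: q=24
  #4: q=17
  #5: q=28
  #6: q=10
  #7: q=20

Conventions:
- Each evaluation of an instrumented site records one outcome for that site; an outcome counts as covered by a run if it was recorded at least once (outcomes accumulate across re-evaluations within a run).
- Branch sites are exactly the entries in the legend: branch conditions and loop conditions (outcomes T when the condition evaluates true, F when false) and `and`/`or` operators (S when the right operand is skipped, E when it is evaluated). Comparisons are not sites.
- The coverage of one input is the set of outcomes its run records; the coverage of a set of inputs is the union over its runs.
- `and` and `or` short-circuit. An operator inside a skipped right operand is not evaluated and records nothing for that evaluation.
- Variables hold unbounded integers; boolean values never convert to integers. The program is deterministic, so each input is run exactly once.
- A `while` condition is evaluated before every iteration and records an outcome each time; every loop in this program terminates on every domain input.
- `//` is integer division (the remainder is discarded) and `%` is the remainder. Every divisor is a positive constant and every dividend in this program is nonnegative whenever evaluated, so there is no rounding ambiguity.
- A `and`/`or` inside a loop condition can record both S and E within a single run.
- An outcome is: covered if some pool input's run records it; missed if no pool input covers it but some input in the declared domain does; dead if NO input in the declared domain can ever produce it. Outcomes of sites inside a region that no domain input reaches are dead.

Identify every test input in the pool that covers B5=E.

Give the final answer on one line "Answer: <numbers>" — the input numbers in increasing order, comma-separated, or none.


input #1 (q=4): hits B5=E
input #2 (q=36): hits B5=E
input #3 (q=24): never hits B5=E
input #4 (q=17): hits B5=E
input #5 (q=28): hits B5=E
input #6 (q=10): hits B5=E
input #7 (q=20): hits B5=E
Answer: 1, 2, 4, 5, 6, 7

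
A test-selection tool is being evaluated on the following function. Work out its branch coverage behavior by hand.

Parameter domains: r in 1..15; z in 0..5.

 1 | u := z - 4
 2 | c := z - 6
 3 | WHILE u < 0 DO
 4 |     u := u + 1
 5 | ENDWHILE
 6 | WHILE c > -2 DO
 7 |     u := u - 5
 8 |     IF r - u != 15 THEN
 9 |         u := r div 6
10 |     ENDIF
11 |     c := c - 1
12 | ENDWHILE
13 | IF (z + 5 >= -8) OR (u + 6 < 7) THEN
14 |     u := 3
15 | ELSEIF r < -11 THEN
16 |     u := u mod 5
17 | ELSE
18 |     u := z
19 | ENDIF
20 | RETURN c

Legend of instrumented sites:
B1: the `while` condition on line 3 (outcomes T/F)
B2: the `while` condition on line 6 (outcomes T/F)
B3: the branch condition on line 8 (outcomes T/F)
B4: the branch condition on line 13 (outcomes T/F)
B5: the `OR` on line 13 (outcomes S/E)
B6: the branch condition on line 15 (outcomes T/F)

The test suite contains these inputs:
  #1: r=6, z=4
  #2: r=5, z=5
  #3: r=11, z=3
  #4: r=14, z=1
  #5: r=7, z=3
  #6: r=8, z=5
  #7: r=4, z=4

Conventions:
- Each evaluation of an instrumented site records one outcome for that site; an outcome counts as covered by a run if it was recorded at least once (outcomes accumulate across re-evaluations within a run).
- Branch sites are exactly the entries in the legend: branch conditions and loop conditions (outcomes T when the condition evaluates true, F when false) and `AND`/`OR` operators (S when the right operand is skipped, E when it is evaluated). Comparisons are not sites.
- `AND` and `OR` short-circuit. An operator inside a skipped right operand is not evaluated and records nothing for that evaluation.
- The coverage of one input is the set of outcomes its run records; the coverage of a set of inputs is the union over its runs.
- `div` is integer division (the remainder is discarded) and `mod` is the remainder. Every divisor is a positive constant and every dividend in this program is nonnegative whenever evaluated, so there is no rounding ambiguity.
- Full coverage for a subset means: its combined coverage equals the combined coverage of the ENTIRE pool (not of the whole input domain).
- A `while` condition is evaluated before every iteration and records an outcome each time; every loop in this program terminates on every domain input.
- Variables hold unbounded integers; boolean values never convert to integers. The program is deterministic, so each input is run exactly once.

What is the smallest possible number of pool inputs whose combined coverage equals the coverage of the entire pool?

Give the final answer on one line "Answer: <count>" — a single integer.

input #1, r=6, z=4: events B1->F, B2->F, B5->S, B4->T; outcomes B1=F, B2=F, B4=T, B5=S
input #2, r=5, z=5: events B1->F, B2->T, B3->T, B2->F, B5->S, B4->T; outcomes B1=F, B2=T, B2=F, B3=T, B4=T, B5=S
input #3, r=11, z=3: events B1->T, B1->F, B2->F, B5->S, B4->T; outcomes B1=T, B1=F, B2=F, B4=T, B5=S
input #4, r=14, z=1: events B1->T, B1->T, B1->T, B1->F, B2->F, B5->S, B4->T; outcomes B1=T, B1=F, B2=F, B4=T, B5=S
input #5, r=7, z=3: events B1->T, B1->F, B2->F, B5->S, B4->T; outcomes B1=T, B1=F, B2=F, B4=T, B5=S
input #6, r=8, z=5: events B1->F, B2->T, B3->T, B2->F, B5->S, B4->T; outcomes B1=F, B2=T, B2=F, B3=T, B4=T, B5=S
input #7, r=4, z=4: events B1->F, B2->F, B5->S, B4->T; outcomes B1=F, B2=F, B4=T, B5=S
union over all inputs: B1=T, B1=F, B2=T, B2=F, B3=T, B4=T, B5=S (7 outcomes)
no size-1 subset reaches all 7 outcomes (best union: 6/7)
inputs {2, 3} (size 2) cover everything; no size-2 subset with a lexicographically smaller index list covers all 7

Answer: 2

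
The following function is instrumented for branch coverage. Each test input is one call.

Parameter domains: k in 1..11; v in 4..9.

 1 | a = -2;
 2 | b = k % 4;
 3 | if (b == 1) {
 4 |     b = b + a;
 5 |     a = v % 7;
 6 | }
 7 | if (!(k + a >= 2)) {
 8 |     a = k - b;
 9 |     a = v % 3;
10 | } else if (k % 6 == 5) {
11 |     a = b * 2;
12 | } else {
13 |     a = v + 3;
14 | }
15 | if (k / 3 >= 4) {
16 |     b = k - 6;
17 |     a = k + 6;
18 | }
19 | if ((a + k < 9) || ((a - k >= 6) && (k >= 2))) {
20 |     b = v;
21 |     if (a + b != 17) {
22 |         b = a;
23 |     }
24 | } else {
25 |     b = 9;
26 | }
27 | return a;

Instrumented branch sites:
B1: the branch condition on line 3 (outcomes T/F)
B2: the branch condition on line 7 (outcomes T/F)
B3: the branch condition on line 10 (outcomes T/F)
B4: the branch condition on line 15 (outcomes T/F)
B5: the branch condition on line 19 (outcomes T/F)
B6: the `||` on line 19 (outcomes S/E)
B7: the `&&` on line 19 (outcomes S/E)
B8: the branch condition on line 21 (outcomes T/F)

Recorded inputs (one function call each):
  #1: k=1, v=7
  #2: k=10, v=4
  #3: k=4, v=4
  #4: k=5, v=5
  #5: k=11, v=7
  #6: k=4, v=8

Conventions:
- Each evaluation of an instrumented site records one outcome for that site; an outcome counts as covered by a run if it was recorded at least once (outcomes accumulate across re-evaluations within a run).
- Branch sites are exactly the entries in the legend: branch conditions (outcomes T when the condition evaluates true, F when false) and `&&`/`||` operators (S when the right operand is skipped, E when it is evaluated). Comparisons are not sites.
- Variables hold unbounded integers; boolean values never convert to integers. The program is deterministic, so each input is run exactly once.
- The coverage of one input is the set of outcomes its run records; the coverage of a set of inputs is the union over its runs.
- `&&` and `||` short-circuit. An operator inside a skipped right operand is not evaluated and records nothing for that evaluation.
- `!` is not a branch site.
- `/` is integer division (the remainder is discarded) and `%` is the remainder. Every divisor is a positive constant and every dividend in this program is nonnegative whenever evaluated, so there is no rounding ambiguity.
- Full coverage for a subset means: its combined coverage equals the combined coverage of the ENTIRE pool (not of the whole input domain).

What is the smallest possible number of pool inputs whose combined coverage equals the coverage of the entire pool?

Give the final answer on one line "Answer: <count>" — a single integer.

input #1, k=1, v=7: events B1->T, B2->T, B4->F, B6->S, B5->T, B8->T; outcomes B1=T, B2=T, B4=F, B5=T, B6=S, B8=T
input #2, k=10, v=4: events B1->F, B2->F, B3->F, B4->F, B6->E, B7->S, B5->F; outcomes B1=F, B2=F, B3=F, B4=F, B5=F, B6=E, B7=S
input #3, k=4, v=4: events B1->F, B2->F, B3->F, B4->F, B6->E, B7->S, B5->F; outcomes B1=F, B2=F, B3=F, B4=F, B5=F, B6=E, B7=S
input #4, k=5, v=5: events B1->T, B2->F, B3->T, B4->F, B6->S, B5->T, B8->T; outcomes B1=T, B2=F, B3=T, B4=F, B5=T, B6=S, B8=T
input #5, k=11, v=7: events B1->F, B2->F, B3->T, B4->F, B6->E, B7->S, B5->F; outcomes B1=F, B2=F, B3=T, B4=F, B5=F, B6=E, B7=S
input #6, k=4, v=8: events B1->F, B2->F, B3->F, B4->F, B6->E, B7->E, B5->T, B8->T; outcomes B1=F, B2=F, B3=F, B4=F, B5=T, B6=E, B7=E, B8=T
pool-wide coverage (14 outcomes): B1=T, B1=F, B2=T, B2=F, B3=T, B3=F, B4=F, B5=T, B5=F, B6=S, B6=E, B7=S, B7=E, B8=T
no size-1 subset reaches all 14 outcomes (best union: 8/14)
no size-2 subset reaches all 14 outcomes (best union: 12/14)
inputs {1, 5, 6} (size 3) cover everything; no size-3 subset with a lexicographically smaller index list covers all 14

Answer: 3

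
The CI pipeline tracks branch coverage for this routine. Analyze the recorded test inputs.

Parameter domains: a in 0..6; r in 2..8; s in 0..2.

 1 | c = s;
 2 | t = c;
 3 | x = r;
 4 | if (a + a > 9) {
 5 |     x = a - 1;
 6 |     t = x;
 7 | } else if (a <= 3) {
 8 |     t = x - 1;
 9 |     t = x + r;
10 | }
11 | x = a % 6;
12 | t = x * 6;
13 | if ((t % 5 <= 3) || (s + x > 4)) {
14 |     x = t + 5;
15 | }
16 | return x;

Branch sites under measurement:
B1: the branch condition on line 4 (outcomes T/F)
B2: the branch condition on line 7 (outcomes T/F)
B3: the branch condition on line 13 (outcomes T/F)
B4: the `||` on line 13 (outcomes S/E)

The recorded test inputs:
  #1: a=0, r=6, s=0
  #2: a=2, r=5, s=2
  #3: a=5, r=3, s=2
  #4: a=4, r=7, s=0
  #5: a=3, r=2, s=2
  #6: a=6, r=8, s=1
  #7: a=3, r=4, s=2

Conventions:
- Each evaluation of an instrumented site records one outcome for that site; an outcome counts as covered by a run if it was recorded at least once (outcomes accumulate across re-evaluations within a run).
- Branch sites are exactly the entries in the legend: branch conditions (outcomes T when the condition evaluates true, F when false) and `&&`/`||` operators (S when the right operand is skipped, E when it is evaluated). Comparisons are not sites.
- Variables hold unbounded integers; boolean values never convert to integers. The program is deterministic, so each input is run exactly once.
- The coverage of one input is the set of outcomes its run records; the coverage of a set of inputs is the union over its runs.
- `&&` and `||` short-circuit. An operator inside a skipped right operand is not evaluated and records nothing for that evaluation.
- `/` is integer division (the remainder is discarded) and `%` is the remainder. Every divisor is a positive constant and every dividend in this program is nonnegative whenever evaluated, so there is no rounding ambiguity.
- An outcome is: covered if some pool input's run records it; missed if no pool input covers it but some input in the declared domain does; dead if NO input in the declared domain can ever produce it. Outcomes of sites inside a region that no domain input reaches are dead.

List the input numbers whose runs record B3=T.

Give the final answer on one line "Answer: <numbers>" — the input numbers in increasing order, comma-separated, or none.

input #1 (a=0, r=6, s=0): covers B3=T
input #2 (a=2, r=5, s=2): covers B3=T
input #3 (a=5, r=3, s=2): covers B3=T
input #4 (a=4, r=7, s=0): misses B3=T
input #5 (a=3, r=2, s=2): covers B3=T
input #6 (a=6, r=8, s=1): covers B3=T
input #7 (a=3, r=4, s=2): covers B3=T

Answer: 1, 2, 3, 5, 6, 7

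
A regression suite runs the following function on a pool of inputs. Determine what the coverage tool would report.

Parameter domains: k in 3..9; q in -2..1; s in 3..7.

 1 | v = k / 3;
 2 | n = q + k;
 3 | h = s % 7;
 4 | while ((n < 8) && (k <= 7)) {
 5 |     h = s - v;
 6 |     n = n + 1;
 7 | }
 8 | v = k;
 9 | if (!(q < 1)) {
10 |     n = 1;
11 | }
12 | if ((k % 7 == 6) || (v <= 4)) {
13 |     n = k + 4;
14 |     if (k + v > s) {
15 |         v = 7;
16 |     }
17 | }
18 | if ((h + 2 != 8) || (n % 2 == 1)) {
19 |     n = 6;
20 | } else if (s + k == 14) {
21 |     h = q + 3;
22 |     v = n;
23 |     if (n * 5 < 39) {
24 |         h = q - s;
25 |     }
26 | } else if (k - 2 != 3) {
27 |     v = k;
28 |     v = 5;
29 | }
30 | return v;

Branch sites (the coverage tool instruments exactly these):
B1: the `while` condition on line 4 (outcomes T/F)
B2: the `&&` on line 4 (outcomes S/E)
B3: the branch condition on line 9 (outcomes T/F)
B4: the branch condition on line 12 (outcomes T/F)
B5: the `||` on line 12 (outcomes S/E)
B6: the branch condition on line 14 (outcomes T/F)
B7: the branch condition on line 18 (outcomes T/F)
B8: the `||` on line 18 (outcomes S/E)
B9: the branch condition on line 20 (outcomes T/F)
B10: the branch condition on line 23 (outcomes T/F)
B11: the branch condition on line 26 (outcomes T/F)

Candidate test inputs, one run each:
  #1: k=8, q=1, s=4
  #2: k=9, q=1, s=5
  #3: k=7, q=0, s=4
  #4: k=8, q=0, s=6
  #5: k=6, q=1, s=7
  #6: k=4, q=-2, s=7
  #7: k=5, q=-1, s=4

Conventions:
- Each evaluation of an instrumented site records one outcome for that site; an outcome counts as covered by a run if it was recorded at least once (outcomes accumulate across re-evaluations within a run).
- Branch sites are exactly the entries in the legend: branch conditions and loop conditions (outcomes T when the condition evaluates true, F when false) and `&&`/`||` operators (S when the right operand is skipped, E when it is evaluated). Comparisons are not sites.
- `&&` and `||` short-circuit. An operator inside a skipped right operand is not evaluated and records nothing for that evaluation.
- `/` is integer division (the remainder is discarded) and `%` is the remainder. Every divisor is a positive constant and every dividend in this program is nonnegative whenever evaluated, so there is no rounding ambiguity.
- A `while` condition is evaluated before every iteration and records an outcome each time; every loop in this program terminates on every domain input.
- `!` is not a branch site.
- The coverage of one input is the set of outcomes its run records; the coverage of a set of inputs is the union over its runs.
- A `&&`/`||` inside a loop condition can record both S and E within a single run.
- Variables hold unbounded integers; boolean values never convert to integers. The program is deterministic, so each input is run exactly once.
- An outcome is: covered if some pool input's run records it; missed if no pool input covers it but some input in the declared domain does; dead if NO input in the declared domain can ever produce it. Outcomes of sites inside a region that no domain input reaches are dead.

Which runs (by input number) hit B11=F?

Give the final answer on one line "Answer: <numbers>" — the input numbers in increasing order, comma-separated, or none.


input #1 (k=8, q=1, s=4): does not produce B11=F
input #2 (k=9, q=1, s=5): does not produce B11=F
input #3 (k=7, q=0, s=4): does not produce B11=F
input #4 (k=8, q=0, s=6): does not produce B11=F
input #5 (k=6, q=1, s=7): does not produce B11=F
input #6 (k=4, q=-2, s=7): does not produce B11=F
input #7 (k=5, q=-1, s=4): does not produce B11=F
Answer: none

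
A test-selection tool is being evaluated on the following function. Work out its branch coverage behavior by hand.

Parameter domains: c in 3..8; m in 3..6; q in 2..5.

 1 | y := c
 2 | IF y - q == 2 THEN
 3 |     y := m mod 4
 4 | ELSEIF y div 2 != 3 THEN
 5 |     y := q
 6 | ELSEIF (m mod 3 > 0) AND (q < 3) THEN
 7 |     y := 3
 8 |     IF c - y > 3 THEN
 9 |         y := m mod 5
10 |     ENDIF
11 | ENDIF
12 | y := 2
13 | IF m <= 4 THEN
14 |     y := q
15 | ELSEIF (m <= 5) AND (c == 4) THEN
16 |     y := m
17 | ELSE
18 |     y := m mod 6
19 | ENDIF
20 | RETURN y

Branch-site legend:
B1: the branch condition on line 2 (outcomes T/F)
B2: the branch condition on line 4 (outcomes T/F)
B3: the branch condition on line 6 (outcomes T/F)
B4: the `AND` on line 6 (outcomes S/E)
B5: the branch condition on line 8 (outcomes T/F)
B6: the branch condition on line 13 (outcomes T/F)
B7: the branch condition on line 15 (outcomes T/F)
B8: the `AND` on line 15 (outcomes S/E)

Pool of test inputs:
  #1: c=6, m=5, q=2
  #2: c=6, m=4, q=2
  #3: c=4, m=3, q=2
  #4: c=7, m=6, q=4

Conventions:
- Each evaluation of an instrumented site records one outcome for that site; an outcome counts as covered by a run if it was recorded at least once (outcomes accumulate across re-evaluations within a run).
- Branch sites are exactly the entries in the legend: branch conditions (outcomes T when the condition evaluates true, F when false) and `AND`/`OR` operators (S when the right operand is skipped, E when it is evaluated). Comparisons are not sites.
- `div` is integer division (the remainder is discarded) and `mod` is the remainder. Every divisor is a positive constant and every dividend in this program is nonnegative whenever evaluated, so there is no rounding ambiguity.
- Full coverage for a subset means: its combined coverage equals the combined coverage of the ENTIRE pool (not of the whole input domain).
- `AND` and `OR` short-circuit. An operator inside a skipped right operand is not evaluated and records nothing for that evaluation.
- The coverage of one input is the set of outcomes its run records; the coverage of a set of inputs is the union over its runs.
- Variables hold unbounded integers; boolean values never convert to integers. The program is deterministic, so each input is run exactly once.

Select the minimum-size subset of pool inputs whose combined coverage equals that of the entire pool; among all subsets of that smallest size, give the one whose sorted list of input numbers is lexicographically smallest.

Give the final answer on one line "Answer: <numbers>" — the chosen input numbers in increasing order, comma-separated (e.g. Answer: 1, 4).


input #1, c=6, m=5, q=2: events B1->F, B2->F, B4->E, B3->T, B5->F, B6->F, B8->E, B7->F; outcomes B1=F, B2=F, B3=T, B4=E, B5=F, B6=F, B7=F, B8=E
input #2, c=6, m=4, q=2: events B1->F, B2->F, B4->E, B3->T, B5->F, B6->T; outcomes B1=F, B2=F, B3=T, B4=E, B5=F, B6=T
input #3, c=4, m=3, q=2: events B1->T, B6->T; outcomes B1=T, B6=T
input #4, c=7, m=6, q=4: events B1->F, B2->F, B4->S, B3->F, B6->F, B8->S, B7->F; outcomes B1=F, B2=F, B3=F, B4=S, B6=F, B7=F, B8=S
the full pool covers 13 outcomes: B1=T, B1=F, B2=F, B3=T, B3=F, B4=S, B4=E, B5=F, B6=T, B6=F, B7=F, B8=S, B8=E
no size-1 subset reaches all 13 outcomes (best union: 8/13)
no size-2 subset reaches all 13 outcomes (best union: 11/13)
inputs {1, 3, 4} (size 3) cover everything; no size-3 subset with a lexicographically smaller index list covers all 13
Answer: 1, 3, 4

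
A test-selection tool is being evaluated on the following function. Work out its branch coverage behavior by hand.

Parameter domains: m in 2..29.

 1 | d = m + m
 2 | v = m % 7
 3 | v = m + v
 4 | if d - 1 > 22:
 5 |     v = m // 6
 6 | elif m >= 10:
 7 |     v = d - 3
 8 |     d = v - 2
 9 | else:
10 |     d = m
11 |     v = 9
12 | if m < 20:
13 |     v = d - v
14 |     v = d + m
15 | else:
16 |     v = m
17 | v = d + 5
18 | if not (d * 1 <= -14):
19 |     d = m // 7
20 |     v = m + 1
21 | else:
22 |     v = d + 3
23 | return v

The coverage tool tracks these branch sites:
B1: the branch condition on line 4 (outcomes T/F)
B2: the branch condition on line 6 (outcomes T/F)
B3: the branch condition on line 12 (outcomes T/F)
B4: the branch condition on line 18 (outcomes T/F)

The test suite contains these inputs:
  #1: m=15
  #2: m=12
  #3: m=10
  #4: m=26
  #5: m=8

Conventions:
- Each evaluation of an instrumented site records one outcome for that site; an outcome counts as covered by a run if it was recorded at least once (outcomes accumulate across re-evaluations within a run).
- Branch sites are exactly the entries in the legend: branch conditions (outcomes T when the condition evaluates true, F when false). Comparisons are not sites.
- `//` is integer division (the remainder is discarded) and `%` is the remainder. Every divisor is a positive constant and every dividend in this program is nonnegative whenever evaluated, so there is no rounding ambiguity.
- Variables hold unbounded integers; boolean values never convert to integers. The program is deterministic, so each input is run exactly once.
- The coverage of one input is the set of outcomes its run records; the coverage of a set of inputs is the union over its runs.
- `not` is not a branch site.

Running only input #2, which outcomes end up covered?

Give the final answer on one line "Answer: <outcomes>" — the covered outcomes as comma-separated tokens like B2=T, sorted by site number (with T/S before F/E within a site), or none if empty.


Simulating input #2 (m=12) step by step:
  B1->T, B3->T, B4->T
deduplicating events, the covered set is: B1=T, B3=T, B4=T
Answer: B1=T, B3=T, B4=T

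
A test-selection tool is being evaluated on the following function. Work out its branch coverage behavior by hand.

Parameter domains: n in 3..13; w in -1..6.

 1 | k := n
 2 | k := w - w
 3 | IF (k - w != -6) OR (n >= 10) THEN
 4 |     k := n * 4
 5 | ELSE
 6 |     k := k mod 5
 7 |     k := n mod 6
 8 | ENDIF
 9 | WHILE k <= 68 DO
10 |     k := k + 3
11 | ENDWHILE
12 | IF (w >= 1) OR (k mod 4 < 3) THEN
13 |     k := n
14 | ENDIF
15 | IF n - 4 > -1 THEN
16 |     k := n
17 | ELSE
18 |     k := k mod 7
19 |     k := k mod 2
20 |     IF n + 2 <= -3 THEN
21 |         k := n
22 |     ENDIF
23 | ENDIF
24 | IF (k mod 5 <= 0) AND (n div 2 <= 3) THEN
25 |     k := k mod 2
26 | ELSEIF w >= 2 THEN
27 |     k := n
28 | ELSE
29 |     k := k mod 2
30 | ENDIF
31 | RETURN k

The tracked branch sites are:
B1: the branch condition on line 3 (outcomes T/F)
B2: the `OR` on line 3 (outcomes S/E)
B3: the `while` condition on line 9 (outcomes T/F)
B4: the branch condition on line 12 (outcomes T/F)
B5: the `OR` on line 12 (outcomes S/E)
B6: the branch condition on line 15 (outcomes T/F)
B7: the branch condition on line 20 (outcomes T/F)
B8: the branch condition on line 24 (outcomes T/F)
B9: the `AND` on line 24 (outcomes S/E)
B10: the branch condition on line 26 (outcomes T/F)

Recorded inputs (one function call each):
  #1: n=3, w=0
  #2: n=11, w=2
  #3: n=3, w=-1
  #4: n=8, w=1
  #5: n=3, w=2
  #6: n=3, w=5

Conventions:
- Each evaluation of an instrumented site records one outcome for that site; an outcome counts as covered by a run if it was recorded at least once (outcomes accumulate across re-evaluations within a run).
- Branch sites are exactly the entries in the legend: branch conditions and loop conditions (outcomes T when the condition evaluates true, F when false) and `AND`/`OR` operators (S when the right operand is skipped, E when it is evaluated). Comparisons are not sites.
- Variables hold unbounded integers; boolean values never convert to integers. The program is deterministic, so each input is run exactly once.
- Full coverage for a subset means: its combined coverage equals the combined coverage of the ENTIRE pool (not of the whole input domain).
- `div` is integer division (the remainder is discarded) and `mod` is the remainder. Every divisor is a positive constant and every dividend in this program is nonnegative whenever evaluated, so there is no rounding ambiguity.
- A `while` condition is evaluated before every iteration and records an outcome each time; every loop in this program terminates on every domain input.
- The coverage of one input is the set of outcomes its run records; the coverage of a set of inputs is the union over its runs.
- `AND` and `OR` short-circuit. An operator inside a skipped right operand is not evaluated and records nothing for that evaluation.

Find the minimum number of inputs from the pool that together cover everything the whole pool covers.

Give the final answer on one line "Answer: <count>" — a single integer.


input #1 (n=3, w=0): events B2->S, B1->T, B3->T, B3->T, B3->T, B3->T, B3->T, B3->T, B3->T, B3->T, B3->T, B3->T, B3->T, B3->T, ...; covers B1=T, B2=S, B3=T, B3=F, B4=T, B5=E, B6=F, B7=F, B8=F, B9=S, B10=F
input #2 (n=11, w=2): events B2->S, B1->T, B3->T, B3->T, B3->T, B3->T, B3->T, B3->T, B3->T, B3->T, B3->T, B3->F, B5->S, B4->T, ...; covers B1=T, B2=S, B3=T, B3=F, B4=T, B5=S, B6=T, B8=F, B9=S, B10=T
input #3 (n=3, w=-1): events B2->S, B1->T, B3->T, B3->T, B3->T, B3->T, B3->T, B3->T, B3->T, B3->T, B3->T, B3->T, B3->T, B3->T, ...; covers B1=T, B2=S, B3=T, B3=F, B4=T, B5=E, B6=F, B7=F, B8=F, B9=S, B10=F
input #4 (n=8, w=1): events B2->S, B1->T, B3->T, B3->T, B3->T, B3->T, B3->T, B3->T, B3->T, B3->T, B3->T, B3->T, B3->T, B3->T, ...; covers B1=T, B2=S, B3=T, B3=F, B4=T, B5=S, B6=T, B8=F, B9=S, B10=F
input #5 (n=3, w=2): events B2->S, B1->T, B3->T, B3->T, B3->T, B3->T, B3->T, B3->T, B3->T, B3->T, B3->T, B3->T, B3->T, B3->T, ...; covers B1=T, B2=S, B3=T, B3=F, B4=T, B5=S, B6=F, B7=F, B8=F, B9=S, B10=T
input #6 (n=3, w=5): events B2->S, B1->T, B3->T, B3->T, B3->T, B3->T, B3->T, B3->T, B3->T, B3->T, B3->T, B3->T, B3->T, B3->T, ...; covers B1=T, B2=S, B3=T, B3=F, B4=T, B5=S, B6=F, B7=F, B8=F, B9=S, B10=T
together the pool reaches 14 outcomes: B1=T, B2=S, B3=T, B3=F, B4=T, B5=S, B5=E, B6=T, B6=F, B7=F, B8=F, B9=S, B10=T, B10=F
size 1 is not enough: best union over all size-1 subsets is 11/14
inputs {1, 2} (size 2) cover everything; no size-2 subset with a lexicographically smaller index list covers all 14
Answer: 2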